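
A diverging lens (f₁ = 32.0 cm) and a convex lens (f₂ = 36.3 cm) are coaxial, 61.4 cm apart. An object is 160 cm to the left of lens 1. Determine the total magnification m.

f₁ = −32.0 cm (diverging).
Lens 1: 1/d_i1 = 1/(-32.0) − 1/(160) = -0.03750, so d_i1 = -26.67 cm; m₁ = −d_i1/d_o1 = +0.1667.
d_o2 = 61.4 − (-26.67) = 88.07 cm.
Lens 2: 1/d_i2 = 1/(36.3) − 1/(88.07) = 0.01619, so d_i2 = 61.75 cm; m₂ = −d_i2/d_o2 = -0.7012.
m = m₁·m₂ = (+0.1667)(-0.7012) = -0.117.

m = -0.117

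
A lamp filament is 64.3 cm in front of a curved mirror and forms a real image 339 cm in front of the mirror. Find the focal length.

Real image ⇒ d_i = +339 cm.
1/f = 1/d_o + 1/d_i = 1/(64.3) + 1/(339) = 0.01850, so f = 54.0 cm.
Since f is positive, the curved mirror is concave.

f = 54.0 cm (concave)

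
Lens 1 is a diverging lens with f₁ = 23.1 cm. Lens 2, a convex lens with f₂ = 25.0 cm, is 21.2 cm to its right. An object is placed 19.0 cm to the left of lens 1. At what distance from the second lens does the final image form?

119 cm

Lens 1 is diverging, so f₁ = −23.1 cm.
Lens 1: 1/d_i1 = 1/f₁ − 1/d_o1 = 1/(-23.1) − 1/(19.0) = -0.09592, so d_i1 = -10.43 cm.
The intermediate image is 10.43 cm to the left of lens 1 (virtual), which is 21.2 − (-10.43) = 31.63 cm to the left of lens 2, so d_o2 = +31.63 cm.
Lens 2: 1/d_i2 = 1/f₂ − 1/d_o2 = 1/(25.0) − 1/(31.63) = 0.008384, so d_i2 = 119 cm.
The final image is real, 119 cm to the right of lens 2 (overall magnification ≈ -2.1).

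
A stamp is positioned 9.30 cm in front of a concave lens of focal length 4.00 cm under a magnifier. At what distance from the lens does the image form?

For a concave lens, f = -4.00 cm.
Lens equation: 1/q = 1/f − 1/p = 1/(-4.000) − 1/(9.30) = -0.2500 − 0.1075 = -0.3575, so q = -2.80 cm.
The image is virtual, upright and reduced, on the same side as the object.

2.80 cm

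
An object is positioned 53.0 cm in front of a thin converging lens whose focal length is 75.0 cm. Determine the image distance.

Thin-lens equation: 1/s_i = 1/f − 1/s_o = 1/(75.00) − 1/(53.0) = 0.01333 − 0.01887 = -0.005535, so s_i = -181 cm.
The image is virtual, upright and enlarged, on the same side as the object.

181 cm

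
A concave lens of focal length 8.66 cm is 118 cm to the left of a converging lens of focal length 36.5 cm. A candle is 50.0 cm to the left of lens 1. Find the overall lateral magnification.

m = -0.0606

f₁ = −8.66 cm (diverging).
Lens 1: 1/d_i1 = 1/(-8.66) − 1/(50.0) = -0.1355, so d_i1 = -7.382 cm; m₁ = −d_i1/d_o1 = +0.1476.
d_o2 = 118 − (-7.382) = 125.4 cm.
Lens 2: 1/d_i2 = 1/(36.5) − 1/(125.4) = 0.01942, so d_i2 = 51.49 cm; m₂ = −d_i2/d_o2 = -0.4106.
m = m₁·m₂ = (+0.1476)(-0.4106) = -0.0606.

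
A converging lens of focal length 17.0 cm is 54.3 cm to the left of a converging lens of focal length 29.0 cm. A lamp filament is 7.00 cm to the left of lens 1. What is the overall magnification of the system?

Lens 1: 1/d_i1 = 1/(17.0) − 1/(7.00) = -0.08403, so d_i1 = -11.90 cm; m₁ = −d_i1/d_o1 = +1.700.
d_o2 = 54.3 − (-11.90) = 66.20 cm.
Lens 2: 1/d_i2 = 1/(29.0) − 1/(66.20) = 0.01938, so d_i2 = 51.61 cm; m₂ = −d_i2/d_o2 = -0.7796.
m = m₁·m₂ = (+1.700)(-0.7796) = -1.33.

m = -1.33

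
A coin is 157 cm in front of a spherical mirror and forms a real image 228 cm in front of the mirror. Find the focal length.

f = 93.0 cm (concave)

Real image ⇒ d_i = +228 cm.
1/f = 1/d_o + 1/d_i = 1/(157) + 1/(228) = 0.01076, so f = 93.0 cm.
Since f is positive, the spherical mirror is concave.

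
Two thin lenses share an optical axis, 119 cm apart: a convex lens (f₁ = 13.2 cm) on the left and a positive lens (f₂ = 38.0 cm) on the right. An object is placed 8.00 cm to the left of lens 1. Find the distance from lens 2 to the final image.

52.3 cm

Lens 1: 1/d_i1 = 1/f₁ − 1/d_o1 = 1/(13.2) − 1/(8.00) = -0.04924, so d_i1 = -20.31 cm.
The intermediate image is 20.31 cm to the left of lens 1 (virtual), which is 119 − (-20.31) = 139.3 cm to the left of lens 2, so d_o2 = +139.3 cm.
Lens 2: 1/d_i2 = 1/f₂ − 1/d_o2 = 1/(38.0) − 1/(139.3) = 0.01914, so d_i2 = 52.3 cm.
The final image is real, 52.3 cm to the right of lens 2 (overall magnification ≈ -0.95).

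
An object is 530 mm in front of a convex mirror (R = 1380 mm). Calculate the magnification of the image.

f = R/2 = 1380/2 = 690.0 mm; for a convex mirror, f = -690.0 mm.
1/d_i = 1/f − 1/d_o = 1/(-690.0) − 1/(530) = -0.003336, so d_i = -299.8 mm.
m = −d_i/d_o = −(-299.8)/(530) = +0.566.
The image is virtual, upright and reduced, behind the mirror.

m = +0.566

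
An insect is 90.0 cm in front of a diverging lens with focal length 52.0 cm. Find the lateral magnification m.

m = +0.366

For a diverging lens, f = -52.0 cm.
1/d_i = 1/f − 1/d_o = 1/(-52.00) − 1/(90.0) = -0.03034, so d_i = -32.96 cm.
m = −d_i/d_o = −(-32.96)/(90.0) = +0.366.
The image is virtual, upright and reduced, on the same side as the object.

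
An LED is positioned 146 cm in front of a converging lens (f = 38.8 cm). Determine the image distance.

52.8 cm

Lens equation: 1/d_i = 1/f − 1/d_o = 1/(38.80) − 1/(146) = 0.02577 − 0.006849 = 0.01892, so d_i = 52.8 cm.
The image is real, inverted and reduced, on the far side of the lens.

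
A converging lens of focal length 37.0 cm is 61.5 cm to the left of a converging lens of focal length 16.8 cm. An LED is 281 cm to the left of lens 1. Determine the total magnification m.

Lens 1: 1/d_i1 = 1/(37.0) − 1/(281) = 0.02347, so d_i1 = 42.61 cm; m₁ = −d_i1/d_o1 = -0.1516.
d_o2 = 61.5 − (42.61) = 18.89 cm.
Lens 2: 1/d_i2 = 1/(16.8) − 1/(18.89) = 0.006586, so d_i2 = 151.8 cm; m₂ = −d_i2/d_o2 = -8.038.
m = m₁·m₂ = (-0.1516)(-8.038) = +1.22.

m = +1.22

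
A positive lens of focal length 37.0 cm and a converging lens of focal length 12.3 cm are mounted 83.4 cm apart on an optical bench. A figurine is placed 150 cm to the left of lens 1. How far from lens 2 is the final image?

Lens 1: 1/d_i1 = 1/f₁ − 1/d_o1 = 1/(37.0) − 1/(150) = 0.02036, so d_i1 = 49.12 cm.
The intermediate image is 49.12 cm to the right of lens 1, which is 83.4 − (49.12) = 34.28 cm to the left of lens 2, so d_o2 = +34.28 cm.
Lens 2: 1/d_i2 = 1/f₂ − 1/d_o2 = 1/(12.3) − 1/(34.28) = 0.05213, so d_i2 = 19.2 cm.
The final image is real, 19.2 cm to the right of lens 2 (overall magnification ≈ 0.18).

19.2 cm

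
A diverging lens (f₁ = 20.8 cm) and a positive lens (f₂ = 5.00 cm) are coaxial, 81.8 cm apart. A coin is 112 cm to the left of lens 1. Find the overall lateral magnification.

f₁ = −20.8 cm (diverging).
Lens 1: 1/d_i1 = 1/(-20.8) − 1/(112) = -0.05701, so d_i1 = -17.54 cm; m₁ = −d_i1/d_o1 = +0.1566.
d_o2 = 81.8 − (-17.54) = 99.34 cm.
Lens 2: 1/d_i2 = 1/(5.00) − 1/(99.34) = 0.1899, so d_i2 = 5.265 cm; m₂ = −d_i2/d_o2 = -0.05300.
m = m₁·m₂ = (+0.1566)(-0.05300) = -0.00830.

m = -0.00830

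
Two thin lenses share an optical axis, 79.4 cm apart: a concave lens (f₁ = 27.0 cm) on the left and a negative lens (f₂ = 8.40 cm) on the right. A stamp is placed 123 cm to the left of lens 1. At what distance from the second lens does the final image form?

Lens 1 is diverging, so f₁ = −27.0 cm.
Lens 1: 1/d_i1 = 1/f₁ − 1/d_o1 = 1/(-27.0) − 1/(123) = -0.04517, so d_i1 = -22.14 cm.
The intermediate image is 22.14 cm to the left of lens 1 (virtual), which is 79.4 − (-22.14) = 101.5 cm to the left of lens 2, so d_o2 = +101.5 cm.
Lens 2 is diverging, so f₂ = −8.40 cm.
Lens 2: 1/d_i2 = 1/f₂ − 1/d_o2 = 1/(-8.40) − 1/(101.5) = -0.1289, so d_i2 = -7.76 cm.
The final image is virtual, 7.76 cm to the left of lens 2 (overall magnification ≈ 0.014).

7.76 cm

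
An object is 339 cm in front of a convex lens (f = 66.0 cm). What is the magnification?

m = -0.242

1/d_i = 1/f − 1/d_o = 1/(66.00) − 1/(339) = 0.01220, so d_i = 81.96 cm.
m = −d_i/d_o = −(81.96)/(339) = -0.242.
The image is real, inverted and reduced, on the far side of the lens.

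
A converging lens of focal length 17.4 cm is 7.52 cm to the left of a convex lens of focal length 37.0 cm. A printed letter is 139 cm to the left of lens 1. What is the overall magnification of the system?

Lens 1: 1/d_i1 = 1/(17.4) − 1/(139) = 0.05028, so d_i1 = 19.89 cm; m₁ = −d_i1/d_o1 = -0.1431.
d_o2 = 7.52 − (19.89) = -12.37 cm (virtual object).
Lens 2: 1/d_i2 = 1/(37.0) − 1/(-12.37) = 0.1079, so d_i2 = 9.271 cm; m₂ = −d_i2/d_o2 = +0.7494.
m = m₁·m₂ = (-0.1431)(+0.7494) = -0.107.

m = -0.107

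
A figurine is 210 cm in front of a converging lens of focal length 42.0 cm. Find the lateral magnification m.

m = -0.250

1/d_i = 1/f − 1/d_o = 1/(42.00) − 1/(210) = 0.01905, so d_i = 52.50 cm.
m = −d_i/d_o = −(52.50)/(210) = -0.250.
The image is real, inverted and reduced, on the far side of the lens.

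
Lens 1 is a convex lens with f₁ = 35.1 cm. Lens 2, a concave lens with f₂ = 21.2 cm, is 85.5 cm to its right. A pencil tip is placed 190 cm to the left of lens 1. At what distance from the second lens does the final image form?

14.1 cm

Lens 1: 1/d_i1 = 1/f₁ − 1/d_o1 = 1/(35.1) − 1/(190) = 0.02323, so d_i1 = 43.05 cm.
The intermediate image is 43.05 cm to the right of lens 1, which is 85.5 − (43.05) = 42.45 cm to the left of lens 2, so d_o2 = +42.45 cm.
Lens 2 is diverging, so f₂ = −21.2 cm.
Lens 2: 1/d_i2 = 1/f₂ − 1/d_o2 = 1/(-21.2) − 1/(42.45) = -0.07073, so d_i2 = -14.1 cm.
The final image is virtual, 14.1 cm to the left of lens 2 (overall magnification ≈ -0.075).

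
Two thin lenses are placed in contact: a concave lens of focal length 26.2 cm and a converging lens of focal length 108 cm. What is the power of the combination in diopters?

P = -2.89 D

P₁ = 1/f₁ = 1/(-0.262 m) = -3.817 D; P₂ = 1/f₂ = 1/(1.08 m) = +0.9259 D.
For thin lenses in contact, P = P₁ + P₂ = (-3.817) + (+0.9259) = -2.89 D.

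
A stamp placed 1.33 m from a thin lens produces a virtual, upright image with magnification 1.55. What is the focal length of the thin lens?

f = 3.75 m (converging)

m = −d_i/d_o ⇒ d_i = −m·d_o = −(+1.55)·(1.33) = -2.062 m.
1/f = 1/d_o + 1/d_i = 1/(1.33) + 1/(-2.062) = 0.2669, so f = 3.75 m.
Since f is positive, the thin lens is converging.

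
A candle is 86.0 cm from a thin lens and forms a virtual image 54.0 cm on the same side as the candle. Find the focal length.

f = -145 cm (diverging)

Virtual image ⇒ d_i = −54.0 cm.
1/f = 1/d_o + 1/d_i = 1/(86.0) + 1/(-54.0) = -0.006891, so f = -145 cm.
Since f is negative, the thin lens is diverging.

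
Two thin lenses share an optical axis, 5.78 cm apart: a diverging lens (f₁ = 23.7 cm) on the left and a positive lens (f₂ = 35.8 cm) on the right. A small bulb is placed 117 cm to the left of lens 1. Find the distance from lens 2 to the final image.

88.5 cm

Lens 1 is diverging, so f₁ = −23.7 cm.
Lens 1: 1/d_i1 = 1/f₁ − 1/d_o1 = 1/(-23.7) − 1/(117) = -0.05074, so d_i1 = -19.71 cm.
The intermediate image is 19.71 cm to the left of lens 1 (virtual), which is 5.78 − (-19.71) = 25.49 cm to the left of lens 2, so d_o2 = +25.49 cm.
Lens 2: 1/d_i2 = 1/f₂ − 1/d_o2 = 1/(35.8) − 1/(25.49) = -0.01130, so d_i2 = -88.5 cm.
The final image is virtual, 88.5 cm to the left of lens 2 (overall magnification ≈ 0.58).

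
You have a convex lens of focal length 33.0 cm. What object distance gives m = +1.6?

12.4 cm

m = −d_i/d_o ⇒ d_i = −m·d_o.
1/f = 1/d_o + 1/d_i = 1/d_o − 1/(m·d_o) = (1 − 1/m)/d_o, so d_o = f(1 − 1/m) = (33.00)(1 − 1/(+1.6)) = 12.4 cm.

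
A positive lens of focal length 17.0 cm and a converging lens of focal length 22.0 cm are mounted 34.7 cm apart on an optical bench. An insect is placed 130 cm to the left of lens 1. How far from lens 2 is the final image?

48.6 cm

Lens 1: 1/d_i1 = 1/f₁ − 1/d_o1 = 1/(17.0) − 1/(130) = 0.05113, so d_i1 = 19.56 cm.
The intermediate image is 19.56 cm to the right of lens 1, which is 34.7 − (19.56) = 15.14 cm to the left of lens 2, so d_o2 = +15.14 cm.
Lens 2: 1/d_i2 = 1/f₂ − 1/d_o2 = 1/(22.0) − 1/(15.14) = -0.02060, so d_i2 = -48.6 cm.
The final image is virtual, 48.6 cm to the left of lens 2 (overall magnification ≈ -0.48).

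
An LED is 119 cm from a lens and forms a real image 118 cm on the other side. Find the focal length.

f = 59.2 cm (converging)

Real image ⇒ d_i = +118 cm.
1/f = 1/d_o + 1/d_i = 1/(119) + 1/(118) = 0.01688, so f = 59.2 cm.
Since f is positive, the lens is converging.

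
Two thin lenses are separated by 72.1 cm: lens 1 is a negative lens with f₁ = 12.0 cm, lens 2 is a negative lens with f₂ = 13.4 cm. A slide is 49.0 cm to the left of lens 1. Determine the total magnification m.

f₁ = −12.0 cm (diverging).
Lens 1: 1/d_i1 = 1/(-12.0) − 1/(49.0) = -0.1037, so d_i1 = -9.639 cm; m₁ = −d_i1/d_o1 = +0.1967.
d_o2 = 72.1 − (-9.639) = 81.74 cm.
f₂ = −13.4 cm (diverging).
Lens 2: 1/d_i2 = 1/(-13.4) − 1/(81.74) = -0.08686, so d_i2 = -11.51 cm; m₂ = −d_i2/d_o2 = +0.1408.
m = m₁·m₂ = (+0.1967)(+0.1408) = +0.0277.

m = +0.0277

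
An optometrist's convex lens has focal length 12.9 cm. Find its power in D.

P = +7.75 D

f = 12.9 cm = 0.129 m.
P = 1/f = 1/(0.129 m) = +7.75 D.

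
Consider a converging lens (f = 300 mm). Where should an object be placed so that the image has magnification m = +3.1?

203 mm

m = −d_i/d_o ⇒ d_i = −m·d_o.
1/f = 1/d_o + 1/d_i = 1/d_o − 1/(m·d_o) = (1 − 1/m)/d_o, so d_o = f(1 − 1/m) = (300.0)(1 − 1/(+3.1)) = 203 mm.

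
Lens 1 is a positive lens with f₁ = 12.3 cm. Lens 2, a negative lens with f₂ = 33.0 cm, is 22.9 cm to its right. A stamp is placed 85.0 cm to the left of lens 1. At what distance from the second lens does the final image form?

Lens 1: 1/d_i1 = 1/f₁ − 1/d_o1 = 1/(12.3) − 1/(85.0) = 0.06954, so d_i1 = 14.38 cm.
The intermediate image is 14.38 cm to the right of lens 1, which is 22.9 − (14.38) = 8.520 cm to the left of lens 2, so d_o2 = +8.520 cm.
Lens 2 is diverging, so f₂ = −33.0 cm.
Lens 2: 1/d_i2 = 1/f₂ − 1/d_o2 = 1/(-33.0) − 1/(8.520) = -0.1477, so d_i2 = -6.77 cm.
The final image is virtual, 6.77 cm to the left of lens 2 (overall magnification ≈ -0.13).

6.77 cm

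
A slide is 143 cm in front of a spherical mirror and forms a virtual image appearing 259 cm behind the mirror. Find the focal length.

f = 319 cm (concave)

Virtual image ⇒ d_i = −259 cm.
1/f = 1/d_o + 1/d_i = 1/(143) + 1/(-259) = 0.003132, so f = 319 cm.
Since f is positive, the spherical mirror is concave.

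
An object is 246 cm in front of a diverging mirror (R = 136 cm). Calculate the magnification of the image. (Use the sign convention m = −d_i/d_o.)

f = R/2 = 136/2 = 68.00 cm; for a diverging mirror, f = -68.00 cm.
1/d_i = 1/f − 1/d_o = 1/(-68.00) − 1/(246) = -0.01877, so d_i = -53.27 cm.
m = −d_i/d_o = −(-53.27)/(246) = +0.217.
The image is virtual, upright and reduced, behind the mirror.

m = +0.217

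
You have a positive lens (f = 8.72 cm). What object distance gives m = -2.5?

m = −d_i/d_o ⇒ d_i = −m·d_o.
1/f = 1/d_o + 1/d_i = 1/d_o − 1/(m·d_o) = (1 − 1/m)/d_o, so d_o = f(1 − 1/m) = (8.720)(1 − 1/(-2.5)) = 12.2 cm.

12.2 cm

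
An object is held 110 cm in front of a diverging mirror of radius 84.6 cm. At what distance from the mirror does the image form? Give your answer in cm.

f = R/2 = 84.6/2 = 42.30 cm; for a diverging mirror, f = -42.30 cm.
Mirror equation: 1/d_i = 1/f − 1/d_o = 1/(-42.30) − 1/(110) = -0.02364 − 0.009091 = -0.03273, so d_i = -30.6 cm.
The image is virtual, upright and reduced, behind the mirror.

30.6 cm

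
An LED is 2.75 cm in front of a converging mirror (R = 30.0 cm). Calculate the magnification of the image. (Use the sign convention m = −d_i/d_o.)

m = +1.22

f = R/2 = 30.0/2 = 15.00 cm.
1/d_i = 1/f − 1/d_o = 1/(15.00) − 1/(2.75) = -0.2970, so d_i = -3.367 cm.
m = −d_i/d_o = −(-3.367)/(2.75) = +1.22.
The image is virtual, upright and enlarged, behind the mirror.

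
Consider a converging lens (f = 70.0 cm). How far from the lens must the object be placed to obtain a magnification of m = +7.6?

m = −d_i/d_o ⇒ d_i = −m·d_o.
1/f = 1/d_o + 1/d_i = 1/d_o − 1/(m·d_o) = (1 − 1/m)/d_o, so d_o = f(1 − 1/m) = (70.00)(1 − 1/(+7.6)) = 60.8 cm.

60.8 cm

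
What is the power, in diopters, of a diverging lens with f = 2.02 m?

P = -0.495 D

For a diverging lens, f = −2.02 m.
P = 1/f = 1/(-2.02 m) = -0.495 D.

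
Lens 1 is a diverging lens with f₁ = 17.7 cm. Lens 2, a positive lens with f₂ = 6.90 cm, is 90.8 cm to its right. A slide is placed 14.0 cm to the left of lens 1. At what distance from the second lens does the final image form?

Lens 1 is diverging, so f₁ = −17.7 cm.
Lens 1: 1/d_i1 = 1/f₁ − 1/d_o1 = 1/(-17.7) − 1/(14.0) = -0.1279, so d_i1 = -7.817 cm.
The intermediate image is 7.817 cm to the left of lens 1 (virtual), which is 90.8 − (-7.817) = 98.62 cm to the left of lens 2, so d_o2 = +98.62 cm.
Lens 2: 1/d_i2 = 1/f₂ − 1/d_o2 = 1/(6.90) − 1/(98.62) = 0.1348, so d_i2 = 7.42 cm.
The final image is real, 7.42 cm to the right of lens 2 (overall magnification ≈ -0.042).

7.42 cm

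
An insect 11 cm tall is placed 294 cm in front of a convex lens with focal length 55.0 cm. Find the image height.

1/d_i = 1/f − 1/d_o = 1/(55.00) − 1/(294) = 0.01478, so d_i = 67.66 cm.
m = −d_i/d_o = -0.2301.
|h_i| = |m|·h_o = 0.2301 × 11 = 2.53 cm. The image is real, inverted and reduced, on the far side of the lens.

2.53 cm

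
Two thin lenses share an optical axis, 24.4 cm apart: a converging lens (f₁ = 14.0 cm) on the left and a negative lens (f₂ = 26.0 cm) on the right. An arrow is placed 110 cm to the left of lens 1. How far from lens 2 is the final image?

6.33 cm

Lens 1: 1/d_i1 = 1/f₁ − 1/d_o1 = 1/(14.0) − 1/(110) = 0.06234, so d_i1 = 16.04 cm.
The intermediate image is 16.04 cm to the right of lens 1, which is 24.4 − (16.04) = 8.360 cm to the left of lens 2, so d_o2 = +8.360 cm.
Lens 2 is diverging, so f₂ = −26.0 cm.
Lens 2: 1/d_i2 = 1/f₂ − 1/d_o2 = 1/(-26.0) − 1/(8.360) = -0.1581, so d_i2 = -6.33 cm.
The final image is virtual, 6.33 cm to the left of lens 2 (overall magnification ≈ -0.11).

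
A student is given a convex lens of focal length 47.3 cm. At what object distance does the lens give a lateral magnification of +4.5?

m = −d_i/d_o ⇒ d_i = −m·d_o.
1/f = 1/d_o + 1/d_i = 1/d_o − 1/(m·d_o) = (1 − 1/m)/d_o, so d_o = f(1 − 1/m) = (47.30)(1 − 1/(+4.5)) = 36.8 cm.

36.8 cm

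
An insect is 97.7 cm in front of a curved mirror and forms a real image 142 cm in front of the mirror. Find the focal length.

f = 57.9 cm (concave)

Real image ⇒ d_i = +142 cm.
1/f = 1/d_o + 1/d_i = 1/(97.7) + 1/(142) = 0.01728, so f = 57.9 cm.
Since f is positive, the curved mirror is concave.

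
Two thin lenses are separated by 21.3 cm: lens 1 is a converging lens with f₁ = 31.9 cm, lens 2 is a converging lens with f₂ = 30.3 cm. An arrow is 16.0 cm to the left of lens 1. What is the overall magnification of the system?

Lens 1: 1/d_i1 = 1/(31.9) − 1/(16.0) = -0.03115, so d_i1 = -32.10 cm; m₁ = −d_i1/d_o1 = +2.006.
d_o2 = 21.3 − (-32.10) = 53.40 cm.
Lens 2: 1/d_i2 = 1/(30.3) − 1/(53.40) = 0.01428, so d_i2 = 70.04 cm; m₂ = −d_i2/d_o2 = -1.312.
m = m₁·m₂ = (+2.006)(-1.312) = -2.63.

m = -2.63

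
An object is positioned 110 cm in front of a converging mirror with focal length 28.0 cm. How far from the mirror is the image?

Mirror equation: 1/v = 1/f − 1/u = 1/(28.00) − 1/(110) = 0.03571 − 0.009091 = 0.02662, so v = 37.6 cm.
The image is real, inverted and reduced, in front of the mirror.

37.6 cm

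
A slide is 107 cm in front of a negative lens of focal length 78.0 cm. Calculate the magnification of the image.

For a negative lens, f = -78.0 cm.
1/d_i = 1/f − 1/d_o = 1/(-78.00) − 1/(107) = -0.02217, so d_i = -45.11 cm.
m = −d_i/d_o = −(-45.11)/(107) = +0.422.
The image is virtual, upright and reduced, on the same side as the object.

m = +0.422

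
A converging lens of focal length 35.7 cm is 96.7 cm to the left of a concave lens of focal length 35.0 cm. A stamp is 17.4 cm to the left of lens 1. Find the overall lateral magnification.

Lens 1: 1/d_i1 = 1/(35.7) − 1/(17.4) = -0.02946, so d_i1 = -33.94 cm; m₁ = −d_i1/d_o1 = +1.951.
d_o2 = 96.7 − (-33.94) = 130.6 cm.
f₂ = −35.0 cm (diverging).
Lens 2: 1/d_i2 = 1/(-35.0) − 1/(130.6) = -0.03623, so d_i2 = -27.60 cm; m₂ = −d_i2/d_o2 = +0.2114.
m = m₁·m₂ = (+1.951)(+0.2114) = +0.412.

m = +0.412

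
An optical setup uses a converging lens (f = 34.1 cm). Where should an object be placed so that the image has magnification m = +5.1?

m = −d_i/d_o ⇒ d_i = −m·d_o.
1/f = 1/d_o + 1/d_i = 1/d_o − 1/(m·d_o) = (1 − 1/m)/d_o, so d_o = f(1 − 1/m) = (34.10)(1 − 1/(+5.1)) = 27.4 cm.

27.4 cm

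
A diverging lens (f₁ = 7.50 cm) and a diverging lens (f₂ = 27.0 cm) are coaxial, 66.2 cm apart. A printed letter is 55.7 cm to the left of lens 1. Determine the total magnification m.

m = +0.0321

f₁ = −7.50 cm (diverging).
Lens 1: 1/d_i1 = 1/(-7.50) − 1/(55.7) = -0.1513, so d_i1 = -6.610 cm; m₁ = −d_i1/d_o1 = +0.1187.
d_o2 = 66.2 − (-6.610) = 72.81 cm.
f₂ = −27.0 cm (diverging).
Lens 2: 1/d_i2 = 1/(-27.0) − 1/(72.81) = -0.05077, so d_i2 = -19.70 cm; m₂ = −d_i2/d_o2 = +0.2705.
m = m₁·m₂ = (+0.1187)(+0.2705) = +0.0321.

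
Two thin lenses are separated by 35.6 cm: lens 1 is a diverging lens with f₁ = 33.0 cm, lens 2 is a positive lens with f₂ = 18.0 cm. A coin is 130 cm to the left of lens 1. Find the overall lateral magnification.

f₁ = −33.0 cm (diverging).
Lens 1: 1/d_i1 = 1/(-33.0) − 1/(130) = -0.03800, so d_i1 = -26.32 cm; m₁ = −d_i1/d_o1 = +0.2025.
d_o2 = 35.6 − (-26.32) = 61.92 cm.
Lens 2: 1/d_i2 = 1/(18.0) − 1/(61.92) = 0.03941, so d_i2 = 25.38 cm; m₂ = −d_i2/d_o2 = -0.4098.
m = m₁·m₂ = (+0.2025)(-0.4098) = -0.0830.

m = -0.0830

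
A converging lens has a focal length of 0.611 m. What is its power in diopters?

P = 1/f = 1/(0.611 m) = +1.64 D.

P = +1.64 D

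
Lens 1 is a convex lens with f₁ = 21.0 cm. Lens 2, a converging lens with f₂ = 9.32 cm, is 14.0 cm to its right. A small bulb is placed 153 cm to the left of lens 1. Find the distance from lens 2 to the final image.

4.90 cm

Lens 1: 1/d_i1 = 1/f₁ − 1/d_o1 = 1/(21.0) − 1/(153) = 0.04108, so d_i1 = 24.34 cm.
The intermediate image is 24.34 cm to the right of lens 1, which lies 10.34 cm to the right of lens 2 — a virtual object — so d_o2 = −10.34 cm.
Lens 2: 1/d_i2 = 1/f₂ − 1/d_o2 = 1/(9.32) − 1/(-10.34) = 0.2040, so d_i2 = 4.90 cm.
The final image is real, 4.90 cm to the right of lens 2 (overall magnification ≈ -0.075).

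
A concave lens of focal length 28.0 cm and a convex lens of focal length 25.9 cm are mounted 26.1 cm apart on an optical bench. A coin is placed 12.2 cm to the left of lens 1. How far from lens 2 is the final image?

103 cm

Lens 1 is diverging, so f₁ = −28.0 cm.
Lens 1: 1/d_i1 = 1/f₁ − 1/d_o1 = 1/(-28.0) − 1/(12.2) = -0.1177, so d_i1 = -8.498 cm.
The intermediate image is 8.498 cm to the left of lens 1 (virtual), which is 26.1 − (-8.498) = 34.60 cm to the left of lens 2, so d_o2 = +34.60 cm.
Lens 2: 1/d_i2 = 1/f₂ − 1/d_o2 = 1/(25.9) − 1/(34.60) = 0.009708, so d_i2 = 103 cm.
The final image is real, 103 cm to the right of lens 2 (overall magnification ≈ -2.1).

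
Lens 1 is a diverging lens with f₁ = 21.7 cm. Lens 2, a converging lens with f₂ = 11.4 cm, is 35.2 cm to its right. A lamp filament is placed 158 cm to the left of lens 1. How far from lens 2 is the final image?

14.4 cm

Lens 1 is diverging, so f₁ = −21.7 cm.
Lens 1: 1/d_i1 = 1/f₁ − 1/d_o1 = 1/(-21.7) − 1/(158) = -0.05241, so d_i1 = -19.08 cm.
The intermediate image is 19.08 cm to the left of lens 1 (virtual), which is 35.2 − (-19.08) = 54.28 cm to the left of lens 2, so d_o2 = +54.28 cm.
Lens 2: 1/d_i2 = 1/f₂ − 1/d_o2 = 1/(11.4) − 1/(54.28) = 0.06930, so d_i2 = 14.4 cm.
The final image is real, 14.4 cm to the right of lens 2 (overall magnification ≈ -0.032).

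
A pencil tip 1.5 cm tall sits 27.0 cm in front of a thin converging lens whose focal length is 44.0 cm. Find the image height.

1/d_i = 1/f − 1/d_o = 1/(44.00) − 1/(27.0) = -0.01431, so d_i = -69.88 cm.
m = −d_i/d_o = +2.588.
|h_i| = |m|·h_o = 2.588 × 1.5 = 3.88 cm. The image is virtual, upright and enlarged, on the same side as the object.

3.88 cm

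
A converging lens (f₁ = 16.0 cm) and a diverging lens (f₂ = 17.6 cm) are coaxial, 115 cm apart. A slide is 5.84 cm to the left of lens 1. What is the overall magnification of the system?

Lens 1: 1/d_i1 = 1/(16.0) − 1/(5.84) = -0.1087, so d_i1 = -9.197 cm; m₁ = −d_i1/d_o1 = +1.575.
d_o2 = 115 − (-9.197) = 124.2 cm.
f₂ = −17.6 cm (diverging).
Lens 2: 1/d_i2 = 1/(-17.6) − 1/(124.2) = -0.06487, so d_i2 = -15.42 cm; m₂ = −d_i2/d_o2 = +0.1241.
m = m₁·m₂ = (+1.575)(+0.1241) = +0.195.

m = +0.195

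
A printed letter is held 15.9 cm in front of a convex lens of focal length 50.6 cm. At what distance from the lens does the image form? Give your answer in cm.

Lens equation: 1/v = 1/f − 1/u = 1/(50.60) − 1/(15.9) = 0.01976 − 0.06289 = -0.04313, so v = -23.2 cm.
The image is virtual, upright and enlarged, on the same side as the object.

23.2 cm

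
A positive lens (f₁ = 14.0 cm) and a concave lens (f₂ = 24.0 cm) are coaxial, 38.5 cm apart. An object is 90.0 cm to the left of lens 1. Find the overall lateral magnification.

m = -0.0963

Lens 1: 1/d_i1 = 1/(14.0) − 1/(90.0) = 0.06032, so d_i1 = 16.58 cm; m₁ = −d_i1/d_o1 = -0.1842.
d_o2 = 38.5 − (16.58) = 21.92 cm.
f₂ = −24.0 cm (diverging).
Lens 2: 1/d_i2 = 1/(-24.0) − 1/(21.92) = -0.08729, so d_i2 = -11.46 cm; m₂ = −d_i2/d_o2 = +0.5226.
m = m₁·m₂ = (-0.1842)(+0.5226) = -0.0963.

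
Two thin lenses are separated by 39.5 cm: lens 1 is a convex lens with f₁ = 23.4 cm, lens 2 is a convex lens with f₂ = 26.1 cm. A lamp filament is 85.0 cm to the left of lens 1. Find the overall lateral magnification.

Lens 1: 1/d_i1 = 1/(23.4) − 1/(85.0) = 0.03097, so d_i1 = 32.29 cm; m₁ = −d_i1/d_o1 = -0.3799.
d_o2 = 39.5 − (32.29) = 7.210 cm.
Lens 2: 1/d_i2 = 1/(26.1) − 1/(7.210) = -0.1004, so d_i2 = -9.962 cm; m₂ = −d_i2/d_o2 = +1.382.
m = m₁·m₂ = (-0.3799)(+1.382) = -0.525.

m = -0.525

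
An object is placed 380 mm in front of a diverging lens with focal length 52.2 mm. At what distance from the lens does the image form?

For a diverging lens, f = -52.2 mm.
Thin-lens equation: 1/v = 1/f − 1/u = 1/(-52.20) − 1/(380) = -0.01916 − 0.002632 = -0.02179, so v = -45.9 mm.
The image is virtual, upright and reduced, on the same side as the object.

45.9 mm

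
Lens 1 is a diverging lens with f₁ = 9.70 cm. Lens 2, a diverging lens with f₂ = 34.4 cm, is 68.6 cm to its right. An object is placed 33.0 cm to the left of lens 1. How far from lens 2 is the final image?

Lens 1 is diverging, so f₁ = −9.70 cm.
Lens 1: 1/d_i1 = 1/f₁ − 1/d_o1 = 1/(-9.70) − 1/(33.0) = -0.1334, so d_i1 = -7.496 cm.
The intermediate image is 7.496 cm to the left of lens 1 (virtual), which is 68.6 − (-7.496) = 76.10 cm to the left of lens 2, so d_o2 = +76.10 cm.
Lens 2 is diverging, so f₂ = −34.4 cm.
Lens 2: 1/d_i2 = 1/f₂ − 1/d_o2 = 1/(-34.4) − 1/(76.10) = -0.04221, so d_i2 = -23.7 cm.
The final image is virtual, 23.7 cm to the left of lens 2 (overall magnification ≈ 0.071).

23.7 cm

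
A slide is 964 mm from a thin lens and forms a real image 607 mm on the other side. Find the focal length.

Real image ⇒ d_i = +607 mm.
1/f = 1/d_o + 1/d_i = 1/(964) + 1/(607) = 0.002685, so f = 372 mm.
Since f is positive, the thin lens is converging.

f = 372 mm (converging)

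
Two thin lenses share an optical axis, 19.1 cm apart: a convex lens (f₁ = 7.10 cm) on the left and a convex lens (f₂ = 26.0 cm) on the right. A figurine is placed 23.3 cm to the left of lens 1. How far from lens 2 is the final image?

13.5 cm

Lens 1: 1/d_i1 = 1/f₁ − 1/d_o1 = 1/(7.10) − 1/(23.3) = 0.09793, so d_i1 = 10.21 cm.
The intermediate image is 10.21 cm to the right of lens 1, which is 19.1 − (10.21) = 8.890 cm to the left of lens 2, so d_o2 = +8.890 cm.
Lens 2: 1/d_i2 = 1/f₂ − 1/d_o2 = 1/(26.0) − 1/(8.890) = -0.07402, so d_i2 = -13.5 cm.
The final image is virtual, 13.5 cm to the left of lens 2 (overall magnification ≈ -0.67).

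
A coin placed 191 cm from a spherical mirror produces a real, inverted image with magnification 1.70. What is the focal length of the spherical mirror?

m = −d_i/d_o ⇒ d_i = −m·d_o = −(-1.70)·(191) = 324.7 cm.
1/f = 1/d_o + 1/d_i = 1/(191) + 1/(324.7) = 0.008315, so f = 120 cm.
Since f is positive, the spherical mirror is concave.

f = 120 cm (concave)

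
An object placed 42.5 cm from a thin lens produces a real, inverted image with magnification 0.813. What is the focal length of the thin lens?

f = 19.1 cm (converging)

m = −d_i/d_o ⇒ d_i = −m·d_o = −(-0.813)·(42.5) = 34.55 cm.
1/f = 1/d_o + 1/d_i = 1/(42.5) + 1/(34.55) = 0.05247, so f = 19.1 cm.
Since f is positive, the thin lens is converging.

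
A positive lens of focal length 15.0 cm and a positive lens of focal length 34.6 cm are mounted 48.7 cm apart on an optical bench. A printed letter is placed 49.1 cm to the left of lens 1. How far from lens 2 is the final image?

125 cm

Lens 1: 1/d_i1 = 1/f₁ − 1/d_o1 = 1/(15.0) − 1/(49.1) = 0.04630, so d_i1 = 21.60 cm.
The intermediate image is 21.60 cm to the right of lens 1, which is 48.7 − (21.60) = 27.10 cm to the left of lens 2, so d_o2 = +27.10 cm.
Lens 2: 1/d_i2 = 1/f₂ − 1/d_o2 = 1/(34.6) − 1/(27.10) = -0.007999, so d_i2 = -125 cm.
The final image is virtual, 125 cm to the left of lens 2 (overall magnification ≈ -2.0).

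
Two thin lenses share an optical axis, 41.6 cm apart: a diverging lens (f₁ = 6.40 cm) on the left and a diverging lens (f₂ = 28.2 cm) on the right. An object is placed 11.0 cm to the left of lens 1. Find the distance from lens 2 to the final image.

Lens 1 is diverging, so f₁ = −6.40 cm.
Lens 1: 1/d_i1 = 1/f₁ − 1/d_o1 = 1/(-6.40) − 1/(11.0) = -0.2472, so d_i1 = -4.046 cm.
The intermediate image is 4.046 cm to the left of lens 1 (virtual), which is 41.6 − (-4.046) = 45.65 cm to the left of lens 2, so d_o2 = +45.65 cm.
Lens 2 is diverging, so f₂ = −28.2 cm.
Lens 2: 1/d_i2 = 1/f₂ − 1/d_o2 = 1/(-28.2) − 1/(45.65) = -0.05737, so d_i2 = -17.4 cm.
The final image is virtual, 17.4 cm to the left of lens 2 (overall magnification ≈ 0.14).

17.4 cm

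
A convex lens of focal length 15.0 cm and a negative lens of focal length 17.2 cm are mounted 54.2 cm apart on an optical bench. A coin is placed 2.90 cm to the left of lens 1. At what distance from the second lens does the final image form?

Lens 1: 1/d_i1 = 1/f₁ − 1/d_o1 = 1/(15.0) − 1/(2.90) = -0.2782, so d_i1 = -3.595 cm.
The intermediate image is 3.595 cm to the left of lens 1 (virtual), which is 54.2 − (-3.595) = 57.80 cm to the left of lens 2, so d_o2 = +57.80 cm.
Lens 2 is diverging, so f₂ = −17.2 cm.
Lens 2: 1/d_i2 = 1/f₂ − 1/d_o2 = 1/(-17.2) − 1/(57.80) = -0.07544, so d_i2 = -13.3 cm.
The final image is virtual, 13.3 cm to the left of lens 2 (overall magnification ≈ 0.28).

13.3 cm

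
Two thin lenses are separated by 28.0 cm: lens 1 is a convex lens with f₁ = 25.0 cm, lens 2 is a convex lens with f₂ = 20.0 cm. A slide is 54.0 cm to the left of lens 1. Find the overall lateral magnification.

Lens 1: 1/d_i1 = 1/(25.0) − 1/(54.0) = 0.02148, so d_i1 = 46.55 cm; m₁ = −d_i1/d_o1 = -0.8620.
d_o2 = 28.0 − (46.55) = -18.55 cm (virtual object).
Lens 2: 1/d_i2 = 1/(20.0) − 1/(-18.55) = 0.1039, so d_i2 = 9.624 cm; m₂ = −d_i2/d_o2 = +0.5188.
m = m₁·m₂ = (-0.8620)(+0.5188) = -0.447.

m = -0.447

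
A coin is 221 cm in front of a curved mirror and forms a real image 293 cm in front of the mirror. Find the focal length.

f = 126 cm (concave)

Real image ⇒ d_i = +293 cm.
1/f = 1/d_o + 1/d_i = 1/(221) + 1/(293) = 0.007938, so f = 126 cm.
Since f is positive, the curved mirror is concave.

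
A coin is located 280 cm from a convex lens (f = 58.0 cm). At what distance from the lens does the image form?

Thin-lens equation: 1/d_i = 1/f − 1/d_o = 1/(58.00) − 1/(280) = 0.01724 − 0.003571 = 0.01367, so d_i = 73.2 cm.
The image is real, inverted and reduced, on the far side of the lens.

73.2 cm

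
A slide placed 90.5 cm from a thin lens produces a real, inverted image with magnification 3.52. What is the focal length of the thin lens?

m = −d_i/d_o ⇒ d_i = −m·d_o = −(-3.52)·(90.5) = 318.6 cm.
1/f = 1/d_o + 1/d_i = 1/(90.5) + 1/(318.6) = 0.01419, so f = 70.5 cm.
Since f is positive, the thin lens is converging.

f = 70.5 cm (converging)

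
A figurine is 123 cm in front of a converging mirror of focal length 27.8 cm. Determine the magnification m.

m = -0.292

1/d_i = 1/f − 1/d_o = 1/(27.80) − 1/(123) = 0.02784, so d_i = 35.92 cm.
m = −d_i/d_o = −(35.92)/(123) = -0.292.
The image is real, inverted and reduced, in front of the mirror.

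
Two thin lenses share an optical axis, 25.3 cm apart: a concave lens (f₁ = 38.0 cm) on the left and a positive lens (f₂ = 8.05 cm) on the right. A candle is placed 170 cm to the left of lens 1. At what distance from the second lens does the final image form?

Lens 1 is diverging, so f₁ = −38.0 cm.
Lens 1: 1/d_i1 = 1/f₁ − 1/d_o1 = 1/(-38.0) − 1/(170) = -0.03220, so d_i1 = -31.06 cm.
The intermediate image is 31.06 cm to the left of lens 1 (virtual), which is 25.3 − (-31.06) = 56.36 cm to the left of lens 2, so d_o2 = +56.36 cm.
Lens 2: 1/d_i2 = 1/f₂ − 1/d_o2 = 1/(8.05) − 1/(56.36) = 0.1065, so d_i2 = 9.39 cm.
The final image is real, 9.39 cm to the right of lens 2 (overall magnification ≈ -0.030).

9.39 cm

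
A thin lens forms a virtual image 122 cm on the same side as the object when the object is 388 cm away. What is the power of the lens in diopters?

P = -0.562 D

Virtual image ⇒ d_i = −122 cm.
1/f = 1/d_o + 1/d_i = 1/(388) + 1/(-122) = -0.005619 cm⁻¹.
f = -178.0 cm = -1.780 m, so P = 1/f = -0.562 D.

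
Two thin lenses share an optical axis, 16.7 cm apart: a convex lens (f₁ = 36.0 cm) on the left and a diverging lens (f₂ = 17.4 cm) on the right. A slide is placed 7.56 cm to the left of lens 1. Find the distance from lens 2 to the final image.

Lens 1: 1/d_i1 = 1/f₁ − 1/d_o1 = 1/(36.0) − 1/(7.56) = -0.1045, so d_i1 = -9.570 cm.
The intermediate image is 9.570 cm to the left of lens 1 (virtual), which is 16.7 − (-9.570) = 26.27 cm to the left of lens 2, so d_o2 = +26.27 cm.
Lens 2 is diverging, so f₂ = −17.4 cm.
Lens 2: 1/d_i2 = 1/f₂ − 1/d_o2 = 1/(-17.4) − 1/(26.27) = -0.09554, so d_i2 = -10.5 cm.
The final image is virtual, 10.5 cm to the left of lens 2 (overall magnification ≈ 0.50).

10.5 cm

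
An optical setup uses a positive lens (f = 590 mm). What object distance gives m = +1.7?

m = −d_i/d_o ⇒ d_i = −m·d_o.
1/f = 1/d_o + 1/d_i = 1/d_o − 1/(m·d_o) = (1 − 1/m)/d_o, so d_o = f(1 − 1/m) = (590.0)(1 − 1/(+1.7)) = 243 mm.

243 mm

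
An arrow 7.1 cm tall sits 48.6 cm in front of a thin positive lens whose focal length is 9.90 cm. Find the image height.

1/d_i = 1/f − 1/d_o = 1/(9.900) − 1/(48.6) = 0.08043, so d_i = 12.43 cm.
m = −d_i/d_o = -0.2558.
|h_i| = |m|·h_o = 0.2558 × 7.1 = 1.82 cm. The image is real, inverted and reduced, on the far side of the lens.

1.82 cm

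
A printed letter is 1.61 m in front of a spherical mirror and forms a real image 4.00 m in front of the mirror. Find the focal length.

Real image ⇒ d_i = +4.00 m.
1/f = 1/d_o + 1/d_i = 1/(1.61) + 1/(4.00) = 0.8711, so f = 1.15 m.
Since f is positive, the spherical mirror is concave.

f = 1.15 m (concave)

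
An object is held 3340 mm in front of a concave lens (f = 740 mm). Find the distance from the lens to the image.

For a concave lens, f = -740 mm.
Lens equation: 1/s_i = 1/f − 1/s_o = 1/(-740.0) − 1/(3340) = -0.001351 − 0.0002994 = -0.001651, so s_i = -606 mm.
The image is virtual, upright and reduced, on the same side as the object.

606 mm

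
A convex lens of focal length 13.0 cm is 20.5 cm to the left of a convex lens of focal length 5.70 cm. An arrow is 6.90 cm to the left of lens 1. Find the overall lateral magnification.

Lens 1: 1/d_i1 = 1/(13.0) − 1/(6.90) = -0.06800, so d_i1 = -14.70 cm; m₁ = −d_i1/d_o1 = +2.130.
d_o2 = 20.5 − (-14.70) = 35.20 cm.
Lens 2: 1/d_i2 = 1/(5.70) − 1/(35.20) = 0.1470, so d_i2 = 6.801 cm; m₂ = −d_i2/d_o2 = -0.1932.
m = m₁·m₂ = (+2.130)(-0.1932) = -0.412.

m = -0.412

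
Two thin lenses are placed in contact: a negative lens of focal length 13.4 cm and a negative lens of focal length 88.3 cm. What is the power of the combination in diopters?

P₁ = 1/f₁ = 1/(-0.134 m) = -7.463 D; P₂ = 1/f₂ = 1/(-0.883 m) = -1.133 D.
For thin lenses in contact, P = P₁ + P₂ = (-7.463) + (-1.133) = -8.60 D.

P = -8.60 D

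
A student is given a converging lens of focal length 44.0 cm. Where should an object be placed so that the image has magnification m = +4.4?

34.0 cm

m = −d_i/d_o ⇒ d_i = −m·d_o.
1/f = 1/d_o + 1/d_i = 1/d_o − 1/(m·d_o) = (1 − 1/m)/d_o, so d_o = f(1 − 1/m) = (44.00)(1 − 1/(+4.4)) = 34.0 cm.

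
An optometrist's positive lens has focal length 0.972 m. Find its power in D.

P = 1/f = 1/(0.972 m) = +1.03 D.

P = +1.03 D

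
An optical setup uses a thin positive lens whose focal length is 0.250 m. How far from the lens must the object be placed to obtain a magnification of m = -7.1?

m = −d_i/d_o ⇒ d_i = −m·d_o.
1/f = 1/d_o + 1/d_i = 1/d_o − 1/(m·d_o) = (1 − 1/m)/d_o, so d_o = f(1 − 1/m) = (0.2500)(1 − 1/(-7.1)) = 0.285 m.

0.285 m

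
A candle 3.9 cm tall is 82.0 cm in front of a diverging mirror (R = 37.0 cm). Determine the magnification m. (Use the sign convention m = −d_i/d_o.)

m = +0.184

f = R/2 = 37.0/2 = 18.50 cm; for a diverging mirror, f = -18.50 cm.
1/d_i = 1/f − 1/d_o = 1/(-18.50) − 1/(82.0) = -0.06625, so d_i = -15.09 cm.
m = −d_i/d_o = −(-15.09)/(82.0) = +0.184.
The image is virtual, upright and reduced, behind the mirror.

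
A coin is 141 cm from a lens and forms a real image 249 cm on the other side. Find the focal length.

f = 90.0 cm (converging)

Real image ⇒ d_i = +249 cm.
1/f = 1/d_o + 1/d_i = 1/(141) + 1/(249) = 0.01111, so f = 90.0 cm.
Since f is positive, the lens is converging.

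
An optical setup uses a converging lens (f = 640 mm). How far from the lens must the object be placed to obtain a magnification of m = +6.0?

533 mm

m = −d_i/d_o ⇒ d_i = −m·d_o.
1/f = 1/d_o + 1/d_i = 1/d_o − 1/(m·d_o) = (1 − 1/m)/d_o, so d_o = f(1 − 1/m) = (640.0)(1 − 1/(+6.0)) = 533 mm.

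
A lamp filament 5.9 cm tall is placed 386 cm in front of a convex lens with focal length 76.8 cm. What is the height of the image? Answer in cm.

1.47 cm

1/d_i = 1/f − 1/d_o = 1/(76.80) − 1/(386) = 0.01043, so d_i = 95.88 cm.
m = −d_i/d_o = -0.2484.
|h_i| = |m|·h_o = 0.2484 × 5.9 = 1.47 cm. The image is real, inverted and reduced, on the far side of the lens.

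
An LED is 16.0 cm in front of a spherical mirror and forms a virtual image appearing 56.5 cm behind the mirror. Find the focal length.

Virtual image ⇒ d_i = −56.5 cm.
1/f = 1/d_o + 1/d_i = 1/(16.0) + 1/(-56.5) = 0.04480, so f = 22.3 cm.
Since f is positive, the spherical mirror is concave.

f = 22.3 cm (concave)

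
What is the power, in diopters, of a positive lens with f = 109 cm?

P = +0.917 D

f = 109 cm = 1.09 m.
P = 1/f = 1/(1.09 m) = +0.917 D.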